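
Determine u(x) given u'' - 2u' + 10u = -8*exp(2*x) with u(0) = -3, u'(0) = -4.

Characteristic equation r² - 2r + 10 = 0 has discriminant (-2)² - 4·(10) = -36 < 0, so r = 1 ± 3i.
Hence u_h = C1*cos(3*x)*exp(x) + C2*exp(x)*sin(3*x).
Try u_p = A*exp(2*x). Substituting into the equation and dividing by exp(2*x) gives A = -4/5, so u_p = -4*exp(2*x)/5.
General solution: u = -4*exp(2*x)/5 + C1*cos(3*x)*exp(x) + C2*exp(x)*sin(3*x).
Apply the initial conditions: u(0) = -4/5 + C1 = -3 and u'(0) = -8/5 + C1 + 3*C2 = -4. Solving gives C1 = -11/5, C2 = -1/15.

u = -4*exp(2*x)/5 - 11*cos(3*x)*exp(x)/5 - exp(x)*sin(3*x)/15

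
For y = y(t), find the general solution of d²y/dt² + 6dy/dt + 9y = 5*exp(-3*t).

y = C1*exp(-3*t) + 5*t**2*exp(-3*t)/2 + C2*t*exp(-3*t)

Characteristic equation r² + 6r + 9 = 0 has discriminant (6)² - 4·(9) = 0, so r = -3 is a repeated root.
Hence y_h = (C1 + C2*t)*exp(-3*t).
Since exp(-3*t) solves the homogeneous equation (r = -3 is a root of multiplicity 2), multiply the trial by t^2. Try y_p = A*t^2*exp(-3*t). Substituting into the equation and dividing by exp(-3*t) gives A = 5/2, so y_p = 5*t^2*exp(-3*t)/2.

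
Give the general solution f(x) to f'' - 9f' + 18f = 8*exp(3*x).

f = C1*exp(6*x) + C2*exp(3*x) - 8*x*exp(3*x)/3

Characteristic equation r² - 9r + 18 = 0 factors as (r - 6)(r - 3) = 0, so r = 6, 3.
Hence f_h = C1*exp(6*x) + C2*exp(3*x).
Since exp(3*x) solves the homogeneous equation (r = 3 is a root of multiplicity 1), multiply the trial by x. Try f_p = A*x*exp(3*x). Substituting into the equation and dividing by exp(3*x) gives A = -8/3, so f_p = -8*x*exp(3*x)/3.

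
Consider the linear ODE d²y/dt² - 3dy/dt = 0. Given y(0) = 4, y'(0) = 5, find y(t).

Characteristic equation r² - 3r = 0 factors as (r - 3)r = 0, so r = 3, 0.
Hence y_h = C1*exp(3*t) + C2.
Apply the initial conditions: y(0) = C1 + C2 = 4 and y'(0) = 3*C1 = 5. Solving gives C1 = 5/3, C2 = 7/3.

y = 7/3 + 5*exp(3*t)/3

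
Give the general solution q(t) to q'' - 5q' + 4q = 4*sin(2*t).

q = 2*cos(2*t)/5 + C1*exp(t) + C2*exp(4*t)

Characteristic equation r² - 5r + 4 = 0 factors as (r - 1)(r - 4) = 0, so r = 1, 4.
Hence q_h = C1*exp(t) + C2*exp(4*t).
Try q_p = A*cos(2*t) + B*sin(2*t). Substituting and equating the coefficients of cos(2t) and sin(2t) gives A = 2/5, B = 0, so q_p = 2*cos(2*t)/5.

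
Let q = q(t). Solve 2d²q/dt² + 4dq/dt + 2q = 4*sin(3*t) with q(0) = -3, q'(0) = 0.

Divide through by 2: q'' + 2q' + q = 2*sin(3*t).
Characteristic equation r² + 2r + 1 = 0 has discriminant (2)² - 4·(1) = 0, so r = -1 is a repeated root.
Hence q_h = (C1 + C2*t)*exp(-t).
Try q_p = A*cos(3*t) + B*sin(3*t). Substituting and equating the coefficients of cos(3t) and sin(3t) gives A = -3/25, B = -4/25, so q_p = -4*sin(3*t)/25 - 3*cos(3*t)/25.
General solution: q = -4*sin(3*t)/25 - 3*cos(3*t)/25 + C1*exp(-t) + C2*t*exp(-t).
Apply the initial conditions: q(0) = -3/25 + C1 = -3 and q'(0) = -12/25 + C2 - C1 = 0. Solving gives C1 = -72/25, C2 = -12/5.

q = -72*exp(-t)/25 - 4*sin(3*t)/25 - 3*cos(3*t)/25 - 12*t*exp(-t)/5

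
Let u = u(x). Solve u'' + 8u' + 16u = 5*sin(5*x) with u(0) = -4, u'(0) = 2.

u = -6524*exp(-4*x)/1681 - 200*cos(5*x)/1681 - 45*sin(5*x)/1681 - 549*x*exp(-4*x)/41

Characteristic equation r² + 8r + 16 = 0 has discriminant (8)² - 4·(16) = 0, so r = -4 is a repeated root.
Hence u_h = (C1 + C2*x)*exp(-4*x).
Try u_p = A*cos(5*x) + B*sin(5*x). Substituting and equating the coefficients of cos(5x) and sin(5x) gives A = -200/1681, B = -45/1681, so u_p = -200*cos(5*x)/1681 - 45*sin(5*x)/1681.
General solution: u = -200*cos(5*x)/1681 - 45*sin(5*x)/1681 + C1*exp(-4*x) + C2*x*exp(-4*x).
Apply the initial conditions: u(0) = -200/1681 + C1 = -4 and u'(0) = -225/1681 + C2 - 4*C1 = 2. Solving gives C1 = -6524/1681, C2 = -549/41.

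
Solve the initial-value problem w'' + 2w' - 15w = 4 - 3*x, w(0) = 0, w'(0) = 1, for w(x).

w = -6/25 - exp(-5*x)/100 + exp(3*x)/4 + x/5

Characteristic equation r² + 2r - 15 = 0 factors as (r - 3)(r + 5) = 0, so r = 3, -5.
Hence w_h = C1*exp(3*x) + C2*exp(-5*x).
For the particular solution try w_p = A0 + A1*x. Substituting and matching coefficients of each power of x gives A0 = -6/25, A1 = 1/5, so w_p = -6/25 + x/5.
General solution: w = -6/25 + x/5 + C1*exp(3*x) + C2*exp(-5*x).
Apply the initial conditions: w(0) = -6/25 + C1 + C2 = 0 and w'(0) = 1/5 - 5*C2 + 3*C1 = 1. Solving gives C1 = 1/4, C2 = -1/100.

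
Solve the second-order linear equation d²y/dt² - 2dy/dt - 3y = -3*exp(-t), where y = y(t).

Characteristic equation r² - 2r - 3 = 0 factors as (r + 1)(r - 3) = 0, so r = -1, 3.
Hence y_h = C1*exp(-t) + C2*exp(3*t).
Since exp(-t) solves the homogeneous equation (r = -1 is a root of multiplicity 1), multiply the trial by t. Try y_p = A*t*exp(-t). Substituting into the equation and dividing by exp(-t) gives A = 3/4, so y_p = 3*t*exp(-t)/4.

y = C1*exp(-t) + C2*exp(3*t) + 3*t*exp(-t)/4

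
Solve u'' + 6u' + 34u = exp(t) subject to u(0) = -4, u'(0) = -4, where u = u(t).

Characteristic equation r² + 6r + 34 = 0 has discriminant (6)² - 4·(34) = -100 < 0, so r = -3 ± 5i.
Hence u_h = C1*cos(5*t)*exp(-3*t) + C2*exp(-3*t)*sin(5*t).
Try u_p = A*exp(t). Substituting into the equation and dividing by exp(t) gives A = 1/41, so u_p = exp(t)/41.
General solution: u = exp(t)/41 + C1*cos(5*t)*exp(-3*t) + C2*exp(-3*t)*sin(5*t).
Apply the initial conditions: u(0) = 1/41 + C1 = -4 and u'(0) = 1/41 - 3*C1 + 5*C2 = -4. Solving gives C1 = -165/41, C2 = -132/41.

u = exp(t)/41 - 165*cos(5*t)*exp(-3*t)/41 - 132*exp(-3*t)*sin(5*t)/41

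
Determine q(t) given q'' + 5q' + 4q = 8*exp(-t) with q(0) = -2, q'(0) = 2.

q = -26*exp(-t)/9 + 8*exp(-4*t)/9 + 8*t*exp(-t)/3

Characteristic equation r² + 5r + 4 = 0 factors as (r + 1)(r + 4) = 0, so r = -1, -4.
Hence q_h = C1*exp(-t) + C2*exp(-4*t).
Since exp(-t) solves the homogeneous equation (r = -1 is a root of multiplicity 1), multiply the trial by t. Try q_p = A*t*exp(-t). Substituting into the equation and dividing by exp(-t) gives A = 8/3, so q_p = 8*t*exp(-t)/3.
General solution: q = C1*exp(-t) + C2*exp(-4*t) + 8*t*exp(-t)/3.
Apply the initial conditions: q(0) = C1 + C2 = -2 and q'(0) = 8/3 - C1 - 4*C2 = 2. Solving gives C1 = -26/9, C2 = 8/9.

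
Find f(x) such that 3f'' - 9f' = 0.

f = C2 + C1*exp(3*x)

Divide through by 3: f'' - 3f' = 0.
Characteristic equation r² - 3r = 0 factors as (r - 3)r = 0, so r = 3, 0.
Hence f_h = C1*exp(3*x) + C2.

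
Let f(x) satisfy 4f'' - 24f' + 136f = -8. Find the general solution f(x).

f = -1/17 + C1*cos(5*x)*exp(3*x) + C2*exp(3*x)*sin(5*x)

Divide through by 4: f'' - 6f' + 34f = -2.
Characteristic equation r² - 6r + 34 = 0 has discriminant (-6)² - 4·(34) = -100 < 0, so r = 3 ± 5i.
Hence f_h = C1*cos(5*x)*exp(3*x) + C2*exp(3*x)*sin(5*x).
For the particular solution try f_p = A0. Substituting and matching coefficients of each power of x gives A0 = -1/17, so f_p = -1/17.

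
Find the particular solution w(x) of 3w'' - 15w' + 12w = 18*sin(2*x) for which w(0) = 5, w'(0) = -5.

Divide through by 3: w'' - 5w' + 4w = 6*sin(2*x).
Characteristic equation r² - 5r + 4 = 0 factors as (r - 4)(r - 1) = 0, so r = 4, 1.
Hence w_h = C1*exp(4*x) + C2*exp(x).
Try w_p = A*cos(2*x) + B*sin(2*x). Substituting and equating the coefficients of cos(2x) and sin(2x) gives A = 3/5, B = 0, so w_p = 3*cos(2*x)/5.
General solution: w = 3*cos(2*x)/5 + C1*exp(4*x) + C2*exp(x).
Apply the initial conditions: w(0) = 3/5 + C1 + C2 = 5 and w'(0) = C2 + 4*C1 = -5. Solving gives C1 = -47/15, C2 = 113/15.

w = -47*exp(4*x)/15 + 3*cos(2*x)/5 + 113*exp(x)/15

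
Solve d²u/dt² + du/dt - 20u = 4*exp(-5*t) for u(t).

u = C1*exp(4*t) + C2*exp(-5*t) - 4*t*exp(-5*t)/9

Characteristic equation r² + r - 20 = 0 factors as (r - 4)(r + 5) = 0, so r = 4, -5.
Hence u_h = C1*exp(4*t) + C2*exp(-5*t).
Since exp(-5*t) solves the homogeneous equation (r = -5 is a root of multiplicity 1), multiply the trial by t. Try u_p = A*t*exp(-5*t). Substituting into the equation and dividing by exp(-5*t) gives A = -4/9, so u_p = -4*t*exp(-5*t)/9.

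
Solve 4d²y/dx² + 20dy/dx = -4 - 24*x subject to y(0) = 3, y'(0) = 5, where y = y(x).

y = 499/125 - 124*exp(-5*x)/125 - 3*x**2/5 + x/25

Divide through by 4: y'' + 5y' = -1 - 6*x.
Characteristic equation r² + 5r = 0 factors as (r + 5)r = 0, so r = -5, 0.
Hence y_h = C1*exp(-5*x) + C2.
Since 0 is a characteristic root (multiplicity 1), multiply the polynomial trial by x: try y_p = x*(A0 + A1*x). Substituting and matching coefficients of each power of x gives A0 = 1/25, A1 = -3/5, so y_p = -3*x^2/5 + x/25.
General solution: y = C2 - 3*x^2/5 + x/25 + C1*exp(-5*x).
Apply the initial conditions: y(0) = C1 + C2 = 3 and y'(0) = 1/25 - 5*C1 = 5. Solving gives C1 = -124/125, C2 = 499/125.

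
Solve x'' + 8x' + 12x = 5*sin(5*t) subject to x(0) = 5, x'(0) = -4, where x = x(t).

x = -391*exp(-6*t)/244 - 200*cos(5*t)/1769 - 65*sin(5*t)/1769 + 779*exp(-2*t)/116

Characteristic equation r² + 8r + 12 = 0 factors as (r + 2)(r + 6) = 0, so r = -2, -6.
Hence x_h = C1*exp(-2*t) + C2*exp(-6*t).
Try x_p = A*cos(5*t) + B*sin(5*t). Substituting and equating the coefficients of cos(5t) and sin(5t) gives A = -200/1769, B = -65/1769, so x_p = -200*cos(5*t)/1769 - 65*sin(5*t)/1769.
General solution: x = -200*cos(5*t)/1769 - 65*sin(5*t)/1769 + C1*exp(-2*t) + C2*exp(-6*t).
Apply the initial conditions: x(0) = -200/1769 + C1 + C2 = 5 and x'(0) = -325/1769 - 6*C2 - 2*C1 = -4. Solving gives C1 = 779/116, C2 = -391/244.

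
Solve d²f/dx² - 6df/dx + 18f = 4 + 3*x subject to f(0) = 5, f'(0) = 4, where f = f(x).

Characteristic equation r² - 6r + 18 = 0 has discriminant (-6)² - 4·(18) = -36 < 0, so r = 3 ± 3i.
Hence f_h = C1*cos(3*x)*exp(3*x) + C2*exp(3*x)*sin(3*x).
For the particular solution try f_p = A0 + A1*x. Substituting and matching coefficients of each power of x gives A0 = 5/18, A1 = 1/6, so f_p = 5/18 + x/6.
General solution: f = 5/18 + x/6 + C1*cos(3*x)*exp(3*x) + C2*exp(3*x)*sin(3*x).
Apply the initial conditions: f(0) = 5/18 + C1 = 5 and f'(0) = 1/6 + 3*C1 + 3*C2 = 4. Solving gives C1 = 85/18, C2 = -31/9.

f = 5/18 + x/6 - 31*exp(3*x)*sin(3*x)/9 + 85*cos(3*x)*exp(3*x)/18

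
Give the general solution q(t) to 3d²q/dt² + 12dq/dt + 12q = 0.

Divide through by 3: q'' + 4q' + 4q = 0.
Characteristic equation r² + 4r + 4 = 0 has discriminant (4)² - 4·(4) = 0, so r = -2 is a repeated root.
Hence q_h = (C1 + C2*t)*exp(-2*t).

q = C1*exp(-2*t) + C2*t*exp(-2*t)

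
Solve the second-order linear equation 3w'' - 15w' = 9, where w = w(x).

w = C2 - 3*x/5 + C1*exp(5*x)

Divide through by 3: w'' - 5w' = 3.
Characteristic equation r² - 5r = 0 factors as (r - 5)r = 0, so r = 5, 0.
Hence w_h = C1*exp(5*x) + C2.
Since 0 is a characteristic root (multiplicity 1), multiply the polynomial trial by x: try w_p = A0*x. Substituting and matching coefficients of each power of x gives A0 = -3/5, so w_p = -3*x/5.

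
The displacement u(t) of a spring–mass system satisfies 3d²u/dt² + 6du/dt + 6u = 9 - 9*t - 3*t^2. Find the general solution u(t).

Divide through by 3: u'' + 2u' + 2u = 3 - t^2 - 3*t.
Characteristic equation r² + 2r + 2 = 0 has discriminant (2)² - 4·(2) = -4 < 0, so r = -1 ± i.
Hence u_h = C1*cos(t)*exp(-t) + C2*exp(-t)*sin(t).
For the particular solution try u_p = A0 + A1*t + A2*t^2. Substituting and matching coefficients of each power of t gives A0 = 5/2, A1 = -1/2, A2 = -1/2, so u_p = 5/2 - t/2 - t^2/2.

u = 5/2 - t/2 - t**2/2 + C1*cos(t)*exp(-t) + C2*exp(-t)*sin(t)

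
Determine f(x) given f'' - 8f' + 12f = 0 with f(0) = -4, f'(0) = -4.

Characteristic equation r² - 8r + 12 = 0 factors as (r - 2)(r - 6) = 0, so r = 2, 6.
Hence f_h = C1*exp(2*x) + C2*exp(6*x).
Apply the initial conditions: f(0) = C1 + C2 = -4 and f'(0) = 2*C1 + 6*C2 = -4. Solving gives C1 = -5, C2 = 1.

f = -5*exp(2*x) + exp(6*x)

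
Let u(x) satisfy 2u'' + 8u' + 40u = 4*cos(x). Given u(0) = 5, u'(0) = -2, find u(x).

u = 8*sin(x)/377 + 38*cos(x)/377 + 733*exp(-2*x)*sin(4*x)/377 + 1847*cos(4*x)*exp(-2*x)/377

Divide through by 2: u'' + 4u' + 20u = 2*cos(x).
Characteristic equation r² + 4r + 20 = 0 has discriminant (4)² - 4·(20) = -64 < 0, so r = -2 ± 4i.
Hence u_h = C1*cos(4*x)*exp(-2*x) + C2*exp(-2*x)*sin(4*x).
Try u_p = A*cos(x) + B*sin(x). Substituting and equating the coefficients of cos(x) and sin(x) gives A = 38/377, B = 8/377, so u_p = 8*sin(x)/377 + 38*cos(x)/377.
General solution: u = 8*sin(x)/377 + 38*cos(x)/377 + C1*cos(4*x)*exp(-2*x) + C2*exp(-2*x)*sin(4*x).
Apply the initial conditions: u(0) = 38/377 + C1 = 5 and u'(0) = 8/377 - 2*C1 + 4*C2 = -2. Solving gives C1 = 1847/377, C2 = 733/377.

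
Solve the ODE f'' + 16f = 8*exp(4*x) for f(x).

Characteristic equation r² + 16 = 0 has discriminant (0)² - 4·(16) = -64 < 0, so r = ± 4i.
Hence f_h = C1*cos(4*x) + C2*sin(4*x).
Try f_p = A*exp(4*x). Substituting into the equation and dividing by exp(4*x) gives A = 1/4, so f_p = exp(4*x)/4.

f = exp(4*x)/4 + C1*cos(4*x) + C2*sin(4*x)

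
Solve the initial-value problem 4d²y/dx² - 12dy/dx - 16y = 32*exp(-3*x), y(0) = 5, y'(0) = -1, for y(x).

y = 4*exp(-3*x)/7 + 17*exp(-x)/5 + 36*exp(4*x)/35

Divide through by 4: y'' - 3y' - 4y = 8*exp(-3*x).
Characteristic equation r² - 3r - 4 = 0 factors as (r - 4)(r + 1) = 0, so r = 4, -1.
Hence y_h = C1*exp(4*x) + C2*exp(-x).
Try y_p = A*exp(-3*x). Substituting into the equation and dividing by exp(-3*x) gives A = 4/7, so y_p = 4*exp(-3*x)/7.
General solution: y = 4*exp(-3*x)/7 + C1*exp(4*x) + C2*exp(-x).
Apply the initial conditions: y(0) = 4/7 + C1 + C2 = 5 and y'(0) = -12/7 - C2 + 4*C1 = -1. Solving gives C1 = 36/35, C2 = 17/5.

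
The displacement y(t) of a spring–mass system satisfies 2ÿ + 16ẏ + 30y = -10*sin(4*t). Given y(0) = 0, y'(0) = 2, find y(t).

Divide through by 2: y'' + 8y' + 15y = -5*sin(4*t).
Characteristic equation r² + 8r + 15 = 0 factors as (r + 5)(r + 3) = 0, so r = -5, -3.
Hence y_h = C1*exp(-5*t) + C2*exp(-3*t).
Try y_p = A*cos(4*t) + B*sin(4*t). Substituting and equating the coefficients of cos(4t) and sin(4t) gives A = 32/205, B = 1/205, so y_p = sin(4*t)/205 + 32*cos(4*t)/205.
General solution: y = sin(4*t)/205 + 32*cos(4*t)/205 + C1*exp(-5*t) + C2*exp(-3*t).
Apply the initial conditions: y(0) = 32/205 + C1 + C2 = 0 and y'(0) = 4/205 - 5*C1 - 3*C2 = 2. Solving gives C1 = -31/41, C2 = 3/5.

y = -31*exp(-5*t)/41 + sin(4*t)/205 + 3*exp(-3*t)/5 + 32*cos(4*t)/205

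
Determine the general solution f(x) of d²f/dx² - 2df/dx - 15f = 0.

Characteristic equation r² - 2r - 15 = 0 factors as (r + 3)(r - 5) = 0, so r = -3, 5.
Hence f_h = C1*exp(-3*x) + C2*exp(5*x).

f = C1*exp(-3*x) + C2*exp(5*x)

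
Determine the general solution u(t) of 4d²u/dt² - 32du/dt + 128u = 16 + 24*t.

u = 11/64 + 3*t/16 + C1*cos(4*t)*exp(4*t) + C2*exp(4*t)*sin(4*t)

Divide through by 4: u'' - 8u' + 32u = 4 + 6*t.
Characteristic equation r² - 8r + 32 = 0 has discriminant (-8)² - 4·(32) = -64 < 0, so r = 4 ± 4i.
Hence u_h = C1*cos(4*t)*exp(4*t) + C2*exp(4*t)*sin(4*t).
For the particular solution try u_p = A0 + A1*t. Substituting and matching coefficients of each power of t gives A0 = 11/64, A1 = 3/16, so u_p = 11/64 + 3*t/16.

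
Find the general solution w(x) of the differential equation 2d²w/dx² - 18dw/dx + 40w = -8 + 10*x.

Divide through by 2: w'' - 9w' + 20w = -4 + 5*x.
Characteristic equation r² - 9r + 20 = 0 factors as (r - 4)(r - 5) = 0, so r = 4, 5.
Hence w_h = C1*exp(4*x) + C2*exp(5*x).
For the particular solution try w_p = A0 + A1*x. Substituting and matching coefficients of each power of x gives A0 = -7/80, A1 = 1/4, so w_p = -7/80 + x/4.

w = -7/80 + x/4 + C1*exp(4*x) + C2*exp(5*x)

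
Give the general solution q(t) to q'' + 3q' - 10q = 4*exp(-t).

q = -exp(-t)/3 + C1*exp(-5*t) + C2*exp(2*t)

Characteristic equation r² + 3r - 10 = 0 factors as (r + 5)(r - 2) = 0, so r = -5, 2.
Hence q_h = C1*exp(-5*t) + C2*exp(2*t).
Try q_p = A*exp(-t). Substituting into the equation and dividing by exp(-t) gives A = -1/3, so q_p = -exp(-t)/3.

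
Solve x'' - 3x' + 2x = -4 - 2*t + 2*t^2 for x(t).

x = t**2 + 2*t + C1*exp(t) + C2*exp(2*t)

Characteristic equation r² - 3r + 2 = 0 factors as (r - 1)(r - 2) = 0, so r = 1, 2.
Hence x_h = C1*exp(t) + C2*exp(2*t).
For the particular solution try x_p = A0 + A1*t + A2*t^2. Substituting and matching coefficients of each power of t gives A0 = 0, A1 = 2, A2 = 1, so x_p = t^2 + 2*t.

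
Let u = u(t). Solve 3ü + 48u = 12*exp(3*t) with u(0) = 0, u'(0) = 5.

Divide through by 3: u'' + 16u = 4*exp(3*t).
Characteristic equation r² + 16 = 0 has discriminant (0)² - 4·(16) = -64 < 0, so r = ± 4i.
Hence u_h = C1*cos(4*t) + C2*sin(4*t).
Try u_p = A*exp(3*t). Substituting into the equation and dividing by exp(3*t) gives A = 4/25, so u_p = 4*exp(3*t)/25.
General solution: u = 4*exp(3*t)/25 + C1*cos(4*t) + C2*sin(4*t).
Apply the initial conditions: u(0) = 4/25 + C1 = 0 and u'(0) = 12/25 + 4*C2 = 5. Solving gives C1 = -4/25, C2 = 113/100.

u = -4*cos(4*t)/25 + 4*exp(3*t)/25 + 113*sin(4*t)/100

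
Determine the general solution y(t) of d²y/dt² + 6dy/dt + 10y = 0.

y = C1*cos(t)*exp(-3*t) + C2*exp(-3*t)*sin(t)

Characteristic equation r² + 6r + 10 = 0 has discriminant (6)² - 4·(10) = -4 < 0, so r = -3 ± i.
Hence y_h = C1*cos(t)*exp(-3*t) + C2*exp(-3*t)*sin(t).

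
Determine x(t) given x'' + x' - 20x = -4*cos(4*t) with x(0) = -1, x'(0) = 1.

Characteristic equation r² + r - 20 = 0 factors as (r - 4)(r + 5) = 0, so r = 4, -5.
Hence x_h = C1*exp(4*t) + C2*exp(-5*t).
Try x_p = A*cos(4*t) + B*sin(4*t). Substituting and equating the coefficients of cos(4t) and sin(4t) gives A = 9/82, B = -1/82, so x_p = -sin(4*t)/82 + 9*cos(4*t)/82.
General solution: x = -sin(4*t)/82 + 9*cos(4*t)/82 + C1*exp(4*t) + C2*exp(-5*t).
Apply the initial conditions: x(0) = 9/82 + C1 + C2 = -1 and x'(0) = -2/41 - 5*C2 + 4*C1 = 1. Solving gives C1 = -1/2, C2 = -25/41.

x = -25*exp(-5*t)/41 - exp(4*t)/2 - sin(4*t)/82 + 9*cos(4*t)/82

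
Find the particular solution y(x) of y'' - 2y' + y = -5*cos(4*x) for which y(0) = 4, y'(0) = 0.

y = 40*sin(4*x)/289 + 75*cos(4*x)/289 + 1081*exp(x)/289 - 73*x*exp(x)/17

Characteristic equation r² - 2r + 1 = 0 has discriminant (-2)² - 4·(1) = 0, so r = 1 is a repeated root.
Hence y_h = (C1 + C2*x)*exp(x).
Try y_p = A*cos(4*x) + B*sin(4*x). Substituting and equating the coefficients of cos(4x) and sin(4x) gives A = 75/289, B = 40/289, so y_p = 40*sin(4*x)/289 + 75*cos(4*x)/289.
General solution: y = 40*sin(4*x)/289 + 75*cos(4*x)/289 + C1*exp(x) + C2*x*exp(x).
Apply the initial conditions: y(0) = 75/289 + C1 = 4 and y'(0) = 160/289 + C1 + C2 = 0. Solving gives C1 = 1081/289, C2 = -73/17.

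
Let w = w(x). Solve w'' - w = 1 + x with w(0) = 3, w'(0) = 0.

w = -1 - x + 3*exp(-x)/2 + 5*exp(x)/2

Characteristic equation r² - 1 = 0 factors as (r + 1)(r - 1) = 0, so r = -1, 1.
Hence w_h = C1*exp(-x) + C2*exp(x).
For the particular solution try w_p = A0 + A1*x. Substituting and matching coefficients of each power of x gives A0 = -1, A1 = -1, so w_p = -1 - x.
General solution: w = -1 - x + C1*exp(-x) + C2*exp(x).
Apply the initial conditions: w(0) = -1 + C1 + C2 = 3 and w'(0) = -1 + C2 - C1 = 0. Solving gives C1 = 3/2, C2 = 5/2.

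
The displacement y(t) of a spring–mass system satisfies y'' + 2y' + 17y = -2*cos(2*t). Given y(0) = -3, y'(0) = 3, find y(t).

Characteristic equation r² + 2r + 17 = 0 has discriminant (2)² - 4·(17) = -64 < 0, so r = -1 ± 4i.
Hence y_h = C1*cos(4*t)*exp(-t) + C2*exp(-t)*sin(4*t).
Try y_p = A*cos(2*t) + B*sin(2*t). Substituting and equating the coefficients of cos(2t) and sin(2t) gives A = -26/185, B = -8/185, so y_p = -26*cos(2*t)/185 - 8*sin(2*t)/185.
General solution: y = -26*cos(2*t)/185 - 8*sin(2*t)/185 + C1*cos(4*t)*exp(-t) + C2*exp(-t)*sin(4*t).
Apply the initial conditions: y(0) = -26/185 + C1 = -3 and y'(0) = -16/185 - C1 + 4*C2 = 3. Solving gives C1 = -529/185, C2 = 21/370.

y = -26*cos(2*t)/185 - 8*sin(2*t)/185 - 529*cos(4*t)*exp(-t)/185 + 21*exp(-t)*sin(4*t)/370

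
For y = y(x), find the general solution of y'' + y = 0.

Characteristic equation r² + 1 = 0 has discriminant (0)² - 4·(1) = -4 < 0, so r = ± i.
Hence y_h = C1*cos(x) + C2*sin(x).

y = C1*cos(x) + C2*sin(x)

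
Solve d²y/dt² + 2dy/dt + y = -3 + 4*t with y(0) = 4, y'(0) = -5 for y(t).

Characteristic equation r² + 2r + 1 = 0 has discriminant (2)² - 4·(1) = 0, so r = -1 is a repeated root.
Hence y_h = (C1 + C2*t)*exp(-t).
For the particular solution try y_p = A0 + A1*t. Substituting and matching coefficients of each power of t gives A0 = -11, A1 = 4, so y_p = -11 + 4*t.
General solution: y = -11 + 4*t + C1*exp(-t) + C2*t*exp(-t).
Apply the initial conditions: y(0) = -11 + C1 = 4 and y'(0) = 4 + C2 - C1 = -5. Solving gives C1 = 15, C2 = 6.

y = -11 + 4*t + 15*exp(-t) + 6*t*exp(-t)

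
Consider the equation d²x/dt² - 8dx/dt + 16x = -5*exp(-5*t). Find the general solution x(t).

x = -5*exp(-5*t)/81 + C1*exp(4*t) + C2*t*exp(4*t)

Characteristic equation r² - 8r + 16 = 0 has discriminant (-8)² - 4·(16) = 0, so r = 4 is a repeated root.
Hence x_h = (C1 + C2*t)*exp(4*t).
Try x_p = A*exp(-5*t). Substituting into the equation and dividing by exp(-5*t) gives A = -5/81, so x_p = -5*exp(-5*t)/81.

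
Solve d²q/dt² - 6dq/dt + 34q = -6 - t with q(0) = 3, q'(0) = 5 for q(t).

Characteristic equation r² - 6r + 34 = 0 has discriminant (-6)² - 4·(34) = -100 < 0, so r = 3 ± 5i.
Hence q_h = C1*cos(5*t)*exp(3*t) + C2*exp(3*t)*sin(5*t).
For the particular solution try q_p = A0 + A1*t. Substituting and matching coefficients of each power of t gives A0 = -105/578, A1 = -1/34, so q_p = -105/578 - t/34.
General solution: q = -105/578 - t/34 + C1*cos(5*t)*exp(3*t) + C2*exp(3*t)*sin(5*t).
Apply the initial conditions: q(0) = -105/578 + C1 = 3 and q'(0) = -1/34 + 3*C1 + 5*C2 = 5. Solving gives C1 = 1839/578, C2 = -261/289.

q = -105/578 - t/34 - 261*exp(3*t)*sin(5*t)/289 + 1839*cos(5*t)*exp(3*t)/578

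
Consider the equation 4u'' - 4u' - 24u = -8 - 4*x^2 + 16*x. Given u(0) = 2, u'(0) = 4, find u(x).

u = 55/108 - 13*x/18 - exp(-2*x)/20 + x**2/6 + 208*exp(3*x)/135

Divide through by 4: u'' - u' - 6u = -2 - x^2 + 4*x.
Characteristic equation r² - r - 6 = 0 factors as (r + 2)(r - 3) = 0, so r = -2, 3.
Hence u_h = C1*exp(-2*x) + C2*exp(3*x).
For the particular solution try u_p = A0 + A1*x + A2*x^2. Substituting and matching coefficients of each power of x gives A0 = 55/108, A1 = -13/18, A2 = 1/6, so u_p = 55/108 - 13*x/18 + x^2/6.
General solution: u = 55/108 - 13*x/18 + x^2/6 + C1*exp(-2*x) + C2*exp(3*x).
Apply the initial conditions: u(0) = 55/108 + C1 + C2 = 2 and u'(0) = -13/18 - 2*C1 + 3*C2 = 4. Solving gives C1 = -1/20, C2 = 208/135.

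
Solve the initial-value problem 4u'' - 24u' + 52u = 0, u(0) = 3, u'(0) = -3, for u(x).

Divide through by 4: u'' - 6u' + 13u = 0.
Characteristic equation r² - 6r + 13 = 0 has discriminant (-6)² - 4·(13) = -16 < 0, so r = 3 ± 2i.
Hence u_h = C1*cos(2*x)*exp(3*x) + C2*exp(3*x)*sin(2*x).
Apply the initial conditions: u(0) = C1 = 3 and u'(0) = 2*C2 + 3*C1 = -3. Solving gives C1 = 3, C2 = -6.

u = -6*exp(3*x)*sin(2*x) + 3*cos(2*x)*exp(3*x)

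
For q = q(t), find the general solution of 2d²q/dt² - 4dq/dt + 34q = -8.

q = -4/17 + C1*cos(4*t)*exp(t) + C2*exp(t)*sin(4*t)

Divide through by 2: q'' - 2q' + 17q = -4.
Characteristic equation r² - 2r + 17 = 0 has discriminant (-2)² - 4·(17) = -64 < 0, so r = 1 ± 4i.
Hence q_h = C1*cos(4*t)*exp(t) + C2*exp(t)*sin(4*t).
For the particular solution try q_p = A0. Substituting and matching coefficients of each power of t gives A0 = -4/17, so q_p = -4/17.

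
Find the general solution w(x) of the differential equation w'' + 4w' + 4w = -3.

w = -3/4 + C1*exp(-2*x) + C2*x*exp(-2*x)

Characteristic equation r² + 4r + 4 = 0 has discriminant (4)² - 4·(4) = 0, so r = -2 is a repeated root.
Hence w_h = (C1 + C2*x)*exp(-2*x).
For the particular solution try w_p = A0. Substituting and matching coefficients of each power of x gives A0 = -3/4, so w_p = -3/4.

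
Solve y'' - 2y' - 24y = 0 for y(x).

y = C1*exp(6*x) + C2*exp(-4*x)

Characteristic equation r² - 2r - 24 = 0 factors as (r - 6)(r + 4) = 0, so r = 6, -4.
Hence y_h = C1*exp(6*x) + C2*exp(-4*x).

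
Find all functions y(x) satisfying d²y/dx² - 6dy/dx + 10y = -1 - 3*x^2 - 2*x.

Characteristic equation r² - 6r + 10 = 0 has discriminant (-6)² - 4·(10) = -4 < 0, so r = 3 ± i.
Hence y_h = C1*cos(x)*exp(3*x) + C2*exp(3*x)*sin(x).
For the particular solution try y_p = A0 + A1*x + A2*x^2. Substituting and matching coefficients of each power of x gives A0 = -47/125, A1 = -14/25, A2 = -3/10, so y_p = -47/125 - 14*x/25 - 3*x^2/10.

y = -47/125 - 14*x/25 - 3*x**2/10 + C1*cos(x)*exp(3*x) + C2*exp(3*x)*sin(x)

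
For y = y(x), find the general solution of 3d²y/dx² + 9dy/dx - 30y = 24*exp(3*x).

Divide through by 3: y'' + 3y' - 10y = 8*exp(3*x).
Characteristic equation r² + 3r - 10 = 0 factors as (r - 2)(r + 5) = 0, so r = 2, -5.
Hence y_h = C1*exp(2*x) + C2*exp(-5*x).
Try y_p = A*exp(3*x). Substituting into the equation and dividing by exp(3*x) gives A = 1, so y_p = exp(3*x).

y = C1*exp(2*x) + C2*exp(-5*x) + exp(3*x)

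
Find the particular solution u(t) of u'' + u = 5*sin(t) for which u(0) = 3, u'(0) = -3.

Characteristic equation r² + 1 = 0 has discriminant (0)² - 4·(1) = -4 < 0, so r = ± i.
Hence u_h = C1*cos(t) + C2*sin(t).
Since ±1i are characteristic roots, multiply the trial by t. Try u_p = t*(A*cos(t) + B*sin(t)). Substituting and equating the coefficients of cos(t) and sin(t) gives A = -5/2, B = 0, so u_p = -5*t*cos(t)/2.
General solution: u = C1*cos(t) + C2*sin(t) - 5*t*cos(t)/2.
Apply the initial conditions: u(0) = C1 = 3 and u'(0) = -5/2 + C2 = -3. Solving gives C1 = 3, C2 = -1/2.

u = 3*cos(t) - sin(t)/2 - 5*t*cos(t)/2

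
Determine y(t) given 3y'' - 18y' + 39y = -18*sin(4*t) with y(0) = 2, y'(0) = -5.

y = -16*cos(4*t)/65 + 2*sin(4*t)/65 - 771*exp(3*t)*sin(2*t)/130 + 146*cos(2*t)*exp(3*t)/65

Divide through by 3: y'' - 6y' + 13y = -6*sin(4*t).
Characteristic equation r² - 6r + 13 = 0 has discriminant (-6)² - 4·(13) = -16 < 0, so r = 3 ± 2i.
Hence y_h = C1*cos(2*t)*exp(3*t) + C2*exp(3*t)*sin(2*t).
Try y_p = A*cos(4*t) + B*sin(4*t). Substituting and equating the coefficients of cos(4t) and sin(4t) gives A = -16/65, B = 2/65, so y_p = -16*cos(4*t)/65 + 2*sin(4*t)/65.
General solution: y = -16*cos(4*t)/65 + 2*sin(4*t)/65 + C1*cos(2*t)*exp(3*t) + C2*exp(3*t)*sin(2*t).
Apply the initial conditions: y(0) = -16/65 + C1 = 2 and y'(0) = 8/65 + 2*C2 + 3*C1 = -5. Solving gives C1 = 146/65, C2 = -771/130.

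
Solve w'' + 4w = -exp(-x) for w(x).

w = -exp(-x)/5 + C1*cos(2*x) + C2*sin(2*x)

Characteristic equation r² + 4 = 0 has discriminant (0)² - 4·(4) = -16 < 0, so r = ± 2i.
Hence w_h = C1*cos(2*x) + C2*sin(2*x).
Try w_p = A*exp(-x). Substituting into the equation and dividing by exp(-x) gives A = -1/5, so w_p = -exp(-x)/5.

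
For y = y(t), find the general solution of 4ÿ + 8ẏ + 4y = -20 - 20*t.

y = 5 - 5*t + C1*exp(-t) + C2*t*exp(-t)

Divide through by 4: y'' + 2y' + y = -5 - 5*t.
Characteristic equation r² + 2r + 1 = 0 has discriminant (2)² - 4·(1) = 0, so r = -1 is a repeated root.
Hence y_h = (C1 + C2*t)*exp(-t).
For the particular solution try y_p = A0 + A1*t. Substituting and matching coefficients of each power of t gives A0 = 5, A1 = -5, so y_p = 5 - 5*t.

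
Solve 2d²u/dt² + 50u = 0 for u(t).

Divide through by 2: u'' + 25u = 0.
Characteristic equation r² + 25 = 0 has discriminant (0)² - 4·(25) = -100 < 0, so r = ± 5i.
Hence u_h = C1*cos(5*t) + C2*sin(5*t).

u = C1*cos(5*t) + C2*sin(5*t)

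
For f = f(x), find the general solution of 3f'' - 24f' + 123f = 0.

f = C1*cos(5*x)*exp(4*x) + C2*exp(4*x)*sin(5*x)

Divide through by 3: f'' - 8f' + 41f = 0.
Characteristic equation r² - 8r + 41 = 0 has discriminant (-8)² - 4·(41) = -100 < 0, so r = 4 ± 5i.
Hence f_h = C1*cos(5*x)*exp(4*x) + C2*exp(4*x)*sin(5*x).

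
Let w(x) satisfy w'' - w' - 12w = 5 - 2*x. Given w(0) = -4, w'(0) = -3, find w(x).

w = -31/72 - 111*exp(4*x)/56 - 100*exp(-3*x)/63 + x/6

Characteristic equation r² - r - 12 = 0 factors as (r - 4)(r + 3) = 0, so r = 4, -3.
Hence w_h = C1*exp(4*x) + C2*exp(-3*x).
For the particular solution try w_p = A0 + A1*x. Substituting and matching coefficients of each power of x gives A0 = -31/72, A1 = 1/6, so w_p = -31/72 + x/6.
General solution: w = -31/72 + x/6 + C1*exp(4*x) + C2*exp(-3*x).
Apply the initial conditions: w(0) = -31/72 + C1 + C2 = -4 and w'(0) = 1/6 - 3*C2 + 4*C1 = -3. Solving gives C1 = -111/56, C2 = -100/63.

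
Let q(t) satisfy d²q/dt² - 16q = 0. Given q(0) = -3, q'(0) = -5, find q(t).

Characteristic equation r² - 16 = 0 factors as (r + 4)(r - 4) = 0, so r = -4, 4.
Hence q_h = C1*exp(-4*t) + C2*exp(4*t).
Apply the initial conditions: q(0) = C1 + C2 = -3 and q'(0) = -4*C1 + 4*C2 = -5. Solving gives C1 = -7/8, C2 = -17/8.

q = -17*exp(4*t)/8 - 7*exp(-4*t)/8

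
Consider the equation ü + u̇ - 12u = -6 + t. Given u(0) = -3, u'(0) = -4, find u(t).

u = 71/144 - 23*exp(3*t)/9 - 15*exp(-4*t)/16 - t/12

Characteristic equation r² + r - 12 = 0 factors as (r + 4)(r - 3) = 0, so r = -4, 3.
Hence u_h = C1*exp(-4*t) + C2*exp(3*t).
For the particular solution try u_p = A0 + A1*t. Substituting and matching coefficients of each power of t gives A0 = 71/144, A1 = -1/12, so u_p = 71/144 - t/12.
General solution: u = 71/144 - t/12 + C1*exp(-4*t) + C2*exp(3*t).
Apply the initial conditions: u(0) = 71/144 + C1 + C2 = -3 and u'(0) = -1/12 - 4*C1 + 3*C2 = -4. Solving gives C1 = -15/16, C2 = -23/9.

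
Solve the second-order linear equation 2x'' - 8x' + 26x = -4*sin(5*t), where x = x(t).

x = -5*cos(5*t)/68 + 3*sin(5*t)/68 + C1*cos(3*t)*exp(2*t) + C2*exp(2*t)*sin(3*t)

Divide through by 2: x'' - 4x' + 13x = -2*sin(5*t).
Characteristic equation r² - 4r + 13 = 0 has discriminant (-4)² - 4·(13) = -36 < 0, so r = 2 ± 3i.
Hence x_h = C1*cos(3*t)*exp(2*t) + C2*exp(2*t)*sin(3*t).
Try x_p = A*cos(5*t) + B*sin(5*t). Substituting and equating the coefficients of cos(5t) and sin(5t) gives A = -5/68, B = 3/68, so x_p = -5*cos(5*t)/68 + 3*sin(5*t)/68.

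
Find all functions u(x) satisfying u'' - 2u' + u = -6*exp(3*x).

u = -3*exp(3*x)/2 + C1*exp(x) + C2*x*exp(x)

Characteristic equation r² - 2r + 1 = 0 has discriminant (-2)² - 4·(1) = 0, so r = 1 is a repeated root.
Hence u_h = (C1 + C2*x)*exp(x).
Try u_p = A*exp(3*x). Substituting into the equation and dividing by exp(3*x) gives A = -3/2, so u_p = -3*exp(3*x)/2.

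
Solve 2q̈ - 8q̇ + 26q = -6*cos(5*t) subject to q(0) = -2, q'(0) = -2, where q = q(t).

Divide through by 2: q'' - 4q' + 13q = -3*cos(5*t).
Characteristic equation r² - 4r + 13 = 0 has discriminant (-4)² - 4·(13) = -36 < 0, so r = 2 ± 3i.
Hence q_h = C1*cos(3*t)*exp(2*t) + C2*exp(2*t)*sin(3*t).
Try q_p = A*cos(5*t) + B*sin(5*t). Substituting and equating the coefficients of cos(5t) and sin(5t) gives A = 9/136, B = 15/136, so q_p = 9*cos(5*t)/136 + 15*sin(5*t)/136.
General solution: q = 9*cos(5*t)/136 + 15*sin(5*t)/136 + C1*cos(3*t)*exp(2*t) + C2*exp(2*t)*sin(3*t).
Apply the initial conditions: q(0) = 9/136 + C1 = -2 and q'(0) = 75/136 + 2*C1 + 3*C2 = -2. Solving gives C1 = -281/136, C2 = 215/408.

q = 9*cos(5*t)/136 + 15*sin(5*t)/136 - 281*cos(3*t)*exp(2*t)/136 + 215*exp(2*t)*sin(3*t)/408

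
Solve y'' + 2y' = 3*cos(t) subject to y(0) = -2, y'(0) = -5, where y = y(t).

Characteristic equation r² + 2r = 0 factors as (r + 2)r = 0, so r = -2, 0.
Hence y_h = C1*exp(-2*t) + C2.
Try y_p = A*cos(t) + B*sin(t). Substituting and equating the coefficients of cos(t) and sin(t) gives A = -3/5, B = 6/5, so y_p = -3*cos(t)/5 + 6*sin(t)/5.
General solution: y = C2 - 3*cos(t)/5 + 6*sin(t)/5 + C1*exp(-2*t).
Apply the initial conditions: y(0) = -3/5 + C1 + C2 = -2 and y'(0) = 6/5 - 2*C1 = -5. Solving gives C1 = 31/10, C2 = -9/2.

y = -9/2 - 3*cos(t)/5 + 6*sin(t)/5 + 31*exp(-2*t)/10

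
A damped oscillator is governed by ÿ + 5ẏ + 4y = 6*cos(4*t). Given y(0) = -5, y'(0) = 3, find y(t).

y = -295*exp(-t)/51 - 9*cos(4*t)/68 + 11*exp(-4*t)/12 + 15*sin(4*t)/68

Characteristic equation r² + 5r + 4 = 0 factors as (r + 1)(r + 4) = 0, so r = -1, -4.
Hence y_h = C1*exp(-t) + C2*exp(-4*t).
Try y_p = A*cos(4*t) + B*sin(4*t). Substituting and equating the coefficients of cos(4t) and sin(4t) gives A = -9/68, B = 15/68, so y_p = -9*cos(4*t)/68 + 15*sin(4*t)/68.
General solution: y = -9*cos(4*t)/68 + 15*sin(4*t)/68 + C1*exp(-t) + C2*exp(-4*t).
Apply the initial conditions: y(0) = -9/68 + C1 + C2 = -5 and y'(0) = 15/17 - C1 - 4*C2 = 3. Solving gives C1 = -295/51, C2 = 11/12.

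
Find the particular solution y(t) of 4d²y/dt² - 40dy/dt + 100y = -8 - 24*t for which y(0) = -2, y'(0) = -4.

Divide through by 4: y'' - 10y' + 25y = -2 - 6*t.
Characteristic equation r² - 10r + 25 = 0 has discriminant (-10)² - 4·(25) = 0, so r = 5 is a repeated root.
Hence y_h = (C1 + C2*t)*exp(5*t).
For the particular solution try y_p = A0 + A1*t. Substituting and matching coefficients of each power of t gives A0 = -22/125, A1 = -6/25, so y_p = -22/125 - 6*t/25.
General solution: y = -22/125 - 6*t/25 + C1*exp(5*t) + C2*t*exp(5*t).
Apply the initial conditions: y(0) = -22/125 + C1 = -2 and y'(0) = -6/25 + C2 + 5*C1 = -4. Solving gives C1 = -228/125, C2 = 134/25.

y = -22/125 - 228*exp(5*t)/125 - 6*t/25 + 134*t*exp(5*t)/25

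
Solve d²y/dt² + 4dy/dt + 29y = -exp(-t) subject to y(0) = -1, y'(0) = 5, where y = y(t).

Characteristic equation r² + 4r + 29 = 0 has discriminant (4)² - 4·(29) = -100 < 0, so r = -2 ± 5i.
Hence y_h = C1*cos(5*t)*exp(-2*t) + C2*exp(-2*t)*sin(5*t).
Try y_p = A*exp(-t). Substituting into the equation and dividing by exp(-t) gives A = -1/26, so y_p = -exp(-t)/26.
General solution: y = -exp(-t)/26 + C1*cos(5*t)*exp(-2*t) + C2*exp(-2*t)*sin(5*t).
Apply the initial conditions: y(0) = -1/26 + C1 = -1 and y'(0) = 1/26 - 2*C1 + 5*C2 = 5. Solving gives C1 = -25/26, C2 = 79/130.

y = -exp(-t)/26 - 25*cos(5*t)*exp(-2*t)/26 + 79*exp(-2*t)*sin(5*t)/130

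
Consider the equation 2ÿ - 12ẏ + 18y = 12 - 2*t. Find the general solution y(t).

y = 16/27 - t/9 + C1*exp(3*t) + C2*t*exp(3*t)

Divide through by 2: y'' - 6y' + 9y = 6 - t.
Characteristic equation r² - 6r + 9 = 0 has discriminant (-6)² - 4·(9) = 0, so r = 3 is a repeated root.
Hence y_h = (C1 + C2*t)*exp(3*t).
For the particular solution try y_p = A0 + A1*t. Substituting and matching coefficients of each power of t gives A0 = 16/27, A1 = -1/9, so y_p = 16/27 - t/9.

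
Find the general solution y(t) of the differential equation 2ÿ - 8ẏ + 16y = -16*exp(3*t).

Divide through by 2: y'' - 4y' + 8y = -8*exp(3*t).
Characteristic equation r² - 4r + 8 = 0 has discriminant (-4)² - 4·(8) = -16 < 0, so r = 2 ± 2i.
Hence y_h = C1*cos(2*t)*exp(2*t) + C2*exp(2*t)*sin(2*t).
Try y_p = A*exp(3*t). Substituting into the equation and dividing by exp(3*t) gives A = -8/5, so y_p = -8*exp(3*t)/5.

y = -8*exp(3*t)/5 + C1*cos(2*t)*exp(2*t) + C2*exp(2*t)*sin(2*t)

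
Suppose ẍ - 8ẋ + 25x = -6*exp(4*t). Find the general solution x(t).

Characteristic equation r² - 8r + 25 = 0 has discriminant (-8)² - 4·(25) = -36 < 0, so r = 4 ± 3i.
Hence x_h = C1*cos(3*t)*exp(4*t) + C2*exp(4*t)*sin(3*t).
Try x_p = A*exp(4*t). Substituting into the equation and dividing by exp(4*t) gives A = -2/3, so x_p = -2*exp(4*t)/3.

x = -2*exp(4*t)/3 + C1*cos(3*t)*exp(4*t) + C2*exp(4*t)*sin(3*t)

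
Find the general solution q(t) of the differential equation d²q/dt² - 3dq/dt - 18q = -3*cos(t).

Characteristic equation r² - 3r - 18 = 0 factors as (r - 6)(r + 3) = 0, so r = 6, -3.
Hence q_h = C1*exp(6*t) + C2*exp(-3*t).
Try q_p = A*cos(t) + B*sin(t). Substituting and equating the coefficients of cos(t) and sin(t) gives A = 57/370, B = 9/370, so q_p = 9*sin(t)/370 + 57*cos(t)/370.

q = 9*sin(t)/370 + 57*cos(t)/370 + C1*exp(6*t) + C2*exp(-3*t)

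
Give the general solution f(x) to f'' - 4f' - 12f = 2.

f = -1/6 + C1*exp(-2*x) + C2*exp(6*x)

Characteristic equation r² - 4r - 12 = 0 factors as (r + 2)(r - 6) = 0, so r = -2, 6.
Hence f_h = C1*exp(-2*x) + C2*exp(6*x).
For the particular solution try f_p = A0. Substituting and matching coefficients of each power of x gives A0 = -1/6, so f_p = -1/6.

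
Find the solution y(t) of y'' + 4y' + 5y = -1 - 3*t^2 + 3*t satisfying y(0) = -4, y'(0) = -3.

y = -151/125 - 3*t**2/5 + 39*t/25 - 1268*exp(-2*t)*sin(t)/125 - 349*cos(t)*exp(-2*t)/125

Characteristic equation r² + 4r + 5 = 0 has discriminant (4)² - 4·(5) = -4 < 0, so r = -2 ± i.
Hence y_h = C1*cos(t)*exp(-2*t) + C2*exp(-2*t)*sin(t).
For the particular solution try y_p = A0 + A1*t + A2*t^2. Substituting and matching coefficients of each power of t gives A0 = -151/125, A1 = 39/25, A2 = -3/5, so y_p = -151/125 - 3*t^2/5 + 39*t/25.
General solution: y = -151/125 - 3*t^2/5 + 39*t/25 + C1*cos(t)*exp(-2*t) + C2*exp(-2*t)*sin(t).
Apply the initial conditions: y(0) = -151/125 + C1 = -4 and y'(0) = 39/25 + C2 - 2*C1 = -3. Solving gives C1 = -349/125, C2 = -1268/125.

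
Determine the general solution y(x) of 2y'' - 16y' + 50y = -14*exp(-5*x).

Divide through by 2: y'' - 8y' + 25y = -7*exp(-5*x).
Characteristic equation r² - 8r + 25 = 0 has discriminant (-8)² - 4·(25) = -36 < 0, so r = 4 ± 3i.
Hence y_h = C1*cos(3*x)*exp(4*x) + C2*exp(4*x)*sin(3*x).
Try y_p = A*exp(-5*x). Substituting into the equation and dividing by exp(-5*x) gives A = -7/90, so y_p = -7*exp(-5*x)/90.

y = -7*exp(-5*x)/90 + C1*cos(3*x)*exp(4*x) + C2*exp(4*x)*sin(3*x)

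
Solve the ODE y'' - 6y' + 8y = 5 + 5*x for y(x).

Characteristic equation r² - 6r + 8 = 0 factors as (r - 4)(r - 2) = 0, so r = 4, 2.
Hence y_h = C1*exp(4*x) + C2*exp(2*x).
For the particular solution try y_p = A0 + A1*x. Substituting and matching coefficients of each power of x gives A0 = 35/32, A1 = 5/8, so y_p = 35/32 + 5*x/8.

y = 35/32 + 5*x/8 + C1*exp(4*x) + C2*exp(2*x)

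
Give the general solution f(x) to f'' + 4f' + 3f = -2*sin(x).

f = -sin(x)/5 + 2*cos(x)/5 + C1*exp(-x) + C2*exp(-3*x)

Characteristic equation r² + 4r + 3 = 0 factors as (r + 1)(r + 3) = 0, so r = -1, -3.
Hence f_h = C1*exp(-x) + C2*exp(-3*x).
Try f_p = A*cos(x) + B*sin(x). Substituting and equating the coefficients of cos(x) and sin(x) gives A = 2/5, B = -1/5, so f_p = -sin(x)/5 + 2*cos(x)/5.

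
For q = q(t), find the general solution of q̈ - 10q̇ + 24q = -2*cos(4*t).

Characteristic equation r² - 10r + 24 = 0 factors as (r - 6)(r - 4) = 0, so r = 6, 4.
Hence q_h = C1*exp(6*t) + C2*exp(4*t).
Try q_p = A*cos(4*t) + B*sin(4*t). Substituting and equating the coefficients of cos(4t) and sin(4t) gives A = -1/104, B = 5/104, so q_p = -cos(4*t)/104 + 5*sin(4*t)/104.

q = -cos(4*t)/104 + 5*sin(4*t)/104 + C1*exp(6*t) + C2*exp(4*t)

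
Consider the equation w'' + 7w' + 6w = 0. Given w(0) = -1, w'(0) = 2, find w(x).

Characteristic equation r² + 7r + 6 = 0 factors as (r + 1)(r + 6) = 0, so r = -1, -6.
Hence w_h = C1*exp(-x) + C2*exp(-6*x).
Apply the initial conditions: w(0) = C1 + C2 = -1 and w'(0) = -C1 - 6*C2 = 2. Solving gives C1 = -4/5, C2 = -1/5.

w = -4*exp(-x)/5 - exp(-6*x)/5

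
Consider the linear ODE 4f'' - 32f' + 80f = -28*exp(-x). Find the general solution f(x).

Divide through by 4: f'' - 8f' + 20f = -7*exp(-x).
Characteristic equation r² - 8r + 20 = 0 has discriminant (-8)² - 4·(20) = -16 < 0, so r = 4 ± 2i.
Hence f_h = C1*cos(2*x)*exp(4*x) + C2*exp(4*x)*sin(2*x).
Try f_p = A*exp(-x). Substituting into the equation and dividing by exp(-x) gives A = -7/29, so f_p = -7*exp(-x)/29.

f = -7*exp(-x)/29 + C1*cos(2*x)*exp(4*x) + C2*exp(4*x)*sin(2*x)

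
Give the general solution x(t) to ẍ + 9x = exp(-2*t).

Characteristic equation r² + 9 = 0 has discriminant (0)² - 4·(9) = -36 < 0, so r = ± 3i.
Hence x_h = C1*cos(3*t) + C2*sin(3*t).
Try x_p = A*exp(-2*t). Substituting into the equation and dividing by exp(-2*t) gives A = 1/13, so x_p = exp(-2*t)/13.

x = exp(-2*t)/13 + C1*cos(3*t) + C2*sin(3*t)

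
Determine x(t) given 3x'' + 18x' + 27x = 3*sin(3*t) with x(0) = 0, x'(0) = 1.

Divide through by 3: x'' + 6x' + 9x = sin(3*t).
Characteristic equation r² + 6r + 9 = 0 has discriminant (6)² - 4·(9) = 0, so r = -3 is a repeated root.
Hence x_h = (C1 + C2*t)*exp(-3*t).
Try x_p = A*cos(3*t) + B*sin(3*t). Substituting and equating the coefficients of cos(3t) and sin(3t) gives A = -1/18, B = 0, so x_p = -cos(3*t)/18.
General solution: x = -cos(3*t)/18 + C1*exp(-3*t) + C2*t*exp(-3*t).
Apply the initial conditions: x(0) = -1/18 + C1 = 0 and x'(0) = C2 - 3*C1 = 1. Solving gives C1 = 1/18, C2 = 7/6.

x = -cos(3*t)/18 + exp(-3*t)/18 + 7*t*exp(-3*t)/6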